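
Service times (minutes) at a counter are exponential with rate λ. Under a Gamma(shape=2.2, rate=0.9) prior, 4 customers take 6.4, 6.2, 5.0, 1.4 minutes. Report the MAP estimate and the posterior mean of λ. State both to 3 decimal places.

MAP = 0.261, posterior mean = 0.312

Σ times = 19.0. Posterior: Gamma(shape = 2.2+4 = 6.2, rate = 0.9+19.0 = 19.9).
Mode = (α−1)/β = 5.2/19.9 = 0.261.
Mean = α/β = 6.2/19.9 = 0.312.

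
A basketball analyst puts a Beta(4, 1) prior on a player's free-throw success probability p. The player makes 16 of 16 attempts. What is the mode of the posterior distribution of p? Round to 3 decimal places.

Posterior: Beta(4+16, 1+0) = Beta(20, 1).
Since β = 1 ≤ 1 and α > 1, the Beta density is monotone increasing on [0,1]; the mode is at 1.
Mean = 20/(20+1) = 0.952.
This is the posterior mode — the MAP estimate.

1.000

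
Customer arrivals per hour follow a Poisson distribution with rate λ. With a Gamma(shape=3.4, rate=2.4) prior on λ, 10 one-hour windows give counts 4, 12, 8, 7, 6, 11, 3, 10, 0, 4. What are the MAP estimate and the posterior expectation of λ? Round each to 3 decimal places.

Σ counts = 65. Posterior: Gamma(shape = 3.4+65 = 68.4, rate = 2.4+10 = 12.4).
Mode = (α−1)/β = 67.4/12.4 = 5.435.
Mean = α/β = 68.4/12.4 = 5.516.

MAP = 5.435, posterior mean = 5.516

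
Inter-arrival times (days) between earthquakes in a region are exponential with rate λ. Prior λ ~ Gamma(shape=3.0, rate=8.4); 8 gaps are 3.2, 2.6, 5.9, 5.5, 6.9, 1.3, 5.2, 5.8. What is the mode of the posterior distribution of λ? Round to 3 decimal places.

Σ times = 36.4. Posterior: Gamma(shape = 3.0+8 = 11.0, rate = 8.4+36.4 = 44.8).
Mode = (α−1)/β = 10.0/44.8 = 0.223.
Mean = α/β = 11.0/44.8 = 0.246.
This is the posterior mode — the MAP estimate.

0.223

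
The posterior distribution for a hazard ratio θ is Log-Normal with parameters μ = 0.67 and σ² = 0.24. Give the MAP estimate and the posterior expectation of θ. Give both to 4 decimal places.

MAP: 1.5373. Posterior mean: 2.2034.

Mode = exp(μ − σ²) = exp(0.43) = 1.5373.
Mean = exp(μ + σ²/2) = exp(0.790) = 2.2034.
The mean is pulled above the mode by the posterior's right skew.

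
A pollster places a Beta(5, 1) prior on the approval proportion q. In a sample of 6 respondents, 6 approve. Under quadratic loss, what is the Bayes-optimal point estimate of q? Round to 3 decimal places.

Posterior: Beta(5+6, 1+0) = Beta(11, 1).
Since β = 1 ≤ 1 and α > 1, the Beta density is monotone increasing on [0,1]; the mode is at 1.
Mean = 11/(11+1) = 0.917.
Quadratic loss ⇒ the optimal estimator is the posterior mean.

0.917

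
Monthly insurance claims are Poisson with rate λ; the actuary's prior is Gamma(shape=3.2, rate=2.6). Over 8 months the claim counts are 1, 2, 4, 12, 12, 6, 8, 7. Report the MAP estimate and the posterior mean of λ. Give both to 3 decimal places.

MAP = 5.113; posterior mean = 5.208

Σ counts = 52. Posterior: Gamma(shape = 3.2+52 = 55.2, rate = 2.6+8 = 10.6).
Mode = (α−1)/β = 54.2/10.6 = 5.113.
Mean = α/β = 55.2/10.6 = 5.208.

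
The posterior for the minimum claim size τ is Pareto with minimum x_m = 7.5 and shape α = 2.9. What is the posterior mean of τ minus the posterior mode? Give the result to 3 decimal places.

3.947

The Pareto density is strictly decreasing on [x_m, ∞), so the mode is x_m = 7.500.
Mean = α·x_m/(α−1) = 2.9·7.5/1.9 = 11.447.
Difference = 11.447 − 7.500 = 3.947.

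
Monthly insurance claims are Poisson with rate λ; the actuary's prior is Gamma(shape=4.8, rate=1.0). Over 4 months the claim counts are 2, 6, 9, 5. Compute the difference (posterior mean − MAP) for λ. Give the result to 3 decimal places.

Σ counts = 22. Posterior: Gamma(shape = 4.8+22 = 26.8, rate = 1.0+4 = 5.0).
Mode = (α−1)/β = 25.8/5.0 = 5.160.
Mean = α/β = 26.8/5.0 = 5.360.
Difference = 5.360 − 5.160 = 0.200.

0.200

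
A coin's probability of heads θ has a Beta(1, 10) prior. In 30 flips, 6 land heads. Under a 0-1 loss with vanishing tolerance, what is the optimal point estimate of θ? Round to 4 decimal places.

Posterior: Beta(1+6, 10+24) = Beta(7, 34).
Mode = (7−1)/(7+34−2) = 6/39 = 0.1538.
Mean = 7/(7+34) = 7/41 = 0.1707.
This is the posterior mode — the MAP estimate.

0.1538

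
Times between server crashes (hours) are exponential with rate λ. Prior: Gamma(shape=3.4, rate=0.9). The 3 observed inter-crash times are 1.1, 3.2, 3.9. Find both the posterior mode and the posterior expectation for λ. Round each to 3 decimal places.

posterior mode = 0.593, posterior expectation = 0.703

Σ times = 8.2. Posterior: Gamma(shape = 3.4+3 = 6.4, rate = 0.9+8.2 = 9.1).
Mode = (α−1)/β = 5.4/9.1 = 0.593.
Mean = α/β = 6.4/9.1 = 0.703.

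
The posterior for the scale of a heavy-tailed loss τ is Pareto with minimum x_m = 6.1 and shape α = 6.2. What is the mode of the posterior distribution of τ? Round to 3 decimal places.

The Pareto density is strictly decreasing on [x_m, ∞), so the mode is x_m = 6.100.
Mean = α·x_m/(α−1) = 6.2·6.1/5.2 = 7.273.
This is the posterior mode — the MAP estimate.

6.100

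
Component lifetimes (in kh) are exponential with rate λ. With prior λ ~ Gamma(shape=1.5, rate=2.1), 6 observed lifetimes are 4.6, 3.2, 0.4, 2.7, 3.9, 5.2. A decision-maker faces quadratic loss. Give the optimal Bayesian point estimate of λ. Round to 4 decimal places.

0.3394

Σ times = 20.0. Posterior: Gamma(shape = 1.5+6 = 7.5, rate = 2.1+20.0 = 22.1).
Mode = (α−1)/β = 6.5/22.1 = 0.2941.
Mean = α/β = 7.5/22.1 = 0.3394.
Quadratic loss ⇒ the optimal estimator is the posterior mean.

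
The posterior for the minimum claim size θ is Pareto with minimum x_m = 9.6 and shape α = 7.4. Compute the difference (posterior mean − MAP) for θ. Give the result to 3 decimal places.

The Pareto density is strictly decreasing on [x_m, ∞), so the mode is x_m = 9.600.
Mean = α·x_m/(α−1) = 7.4·9.6/6.4 = 11.100.
Difference = 11.100 − 9.600 = 1.500.

1.500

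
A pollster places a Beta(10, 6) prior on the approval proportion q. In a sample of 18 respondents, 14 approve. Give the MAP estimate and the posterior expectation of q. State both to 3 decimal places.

Posterior: Beta(10+14, 6+4) = Beta(24, 10).
Mode = (24−1)/(24+10−2) = 23/32 = 0.719.
Mean = 24/(24+10) = 24/34 = 0.706.
Left-skewed posterior ⇒ mean < mode.

MAP = 0.719, posterior mean = 0.706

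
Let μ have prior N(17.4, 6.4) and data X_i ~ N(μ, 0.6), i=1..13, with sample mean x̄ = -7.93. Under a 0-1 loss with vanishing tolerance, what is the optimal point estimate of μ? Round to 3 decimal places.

-7.749

Posterior for μ is Normal. Precision-weighted mean: (1/6.4·17.4 + 13/0.6·-7.93) / (1/6.4 + 13/0.6) = -7.749.
A Normal posterior is symmetric, so mode = mean.
This is the posterior mode — the MAP estimate.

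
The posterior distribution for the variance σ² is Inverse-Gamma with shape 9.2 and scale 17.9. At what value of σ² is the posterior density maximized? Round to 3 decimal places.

1.755

Mode = β/(α+1) = 17.9/10.2 = 1.755.
Mean = β/(α−1) = 17.9/8.2 = 2.183.
This is the posterior mode — the MAP estimate.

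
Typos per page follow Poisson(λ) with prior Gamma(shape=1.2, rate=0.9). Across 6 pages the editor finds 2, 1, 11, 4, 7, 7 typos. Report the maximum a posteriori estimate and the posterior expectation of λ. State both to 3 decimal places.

MAP = 4.667, posterior mean = 4.812

Σ counts = 32. Posterior: Gamma(shape = 1.2+32 = 33.2, rate = 0.9+6 = 6.9).
Mode = (α−1)/β = 32.2/6.9 = 4.667.
Mean = α/β = 33.2/6.9 = 4.812.
The posterior is right-skewed, so the mean exceeds the mode.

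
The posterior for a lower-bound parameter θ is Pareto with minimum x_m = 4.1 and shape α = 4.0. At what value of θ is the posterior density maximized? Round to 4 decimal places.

4.1000

The Pareto density is strictly decreasing on [x_m, ∞), so the mode is x_m = 4.1000.
Mean = α·x_m/(α−1) = 4.0·4.1/3.0 = 5.4667.
This is the posterior mode — the MAP estimate.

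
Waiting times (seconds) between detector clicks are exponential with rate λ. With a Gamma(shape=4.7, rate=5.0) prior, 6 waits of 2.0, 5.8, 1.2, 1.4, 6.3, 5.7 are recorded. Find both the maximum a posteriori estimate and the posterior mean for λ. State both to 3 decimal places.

MAP = 0.354, posterior mean = 0.391

Σ times = 22.4. Posterior: Gamma(shape = 4.7+6 = 10.7, rate = 5.0+22.4 = 27.4).
Mode = (α−1)/β = 9.7/27.4 = 0.354.
Mean = α/β = 10.7/27.4 = 0.391.
The mean is pulled above the mode by the posterior's right skew.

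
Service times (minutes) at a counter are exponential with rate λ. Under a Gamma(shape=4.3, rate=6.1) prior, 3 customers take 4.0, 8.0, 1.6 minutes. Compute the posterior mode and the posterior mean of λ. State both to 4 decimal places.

λ_MAP = 0.3198, E[λ|data] = 0.3706

Σ times = 13.6. Posterior: Gamma(shape = 4.3+3 = 7.3, rate = 6.1+13.6 = 19.7).
Mode = (α−1)/β = 6.3/19.7 = 0.3198.
Mean = α/β = 7.3/19.7 = 0.3706.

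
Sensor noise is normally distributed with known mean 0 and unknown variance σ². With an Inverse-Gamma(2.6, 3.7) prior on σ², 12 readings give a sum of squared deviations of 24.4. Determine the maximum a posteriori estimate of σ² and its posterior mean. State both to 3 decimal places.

Posterior: Inverse-Gamma(shape = 2.6+12/2 = 8.6, scale = 3.7+24.4/2 = 15.9).
Mode = β/(α+1) = 15.9/9.6 = 1.656.
Mean = β/(α−1) = 15.9/7.6 = 2.092.

MAP = 1.656; posterior mean = 2.092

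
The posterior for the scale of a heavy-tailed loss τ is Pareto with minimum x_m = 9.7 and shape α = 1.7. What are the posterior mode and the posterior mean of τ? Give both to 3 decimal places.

The Pareto density is strictly decreasing on [x_m, ∞), so the mode is x_m = 9.700.
Mean = α·x_m/(α−1) = 1.7·9.7/0.7 = 23.557.
Mean > mode: the posterior has a right tail.

MAP: 9.700. Posterior mean: 23.557.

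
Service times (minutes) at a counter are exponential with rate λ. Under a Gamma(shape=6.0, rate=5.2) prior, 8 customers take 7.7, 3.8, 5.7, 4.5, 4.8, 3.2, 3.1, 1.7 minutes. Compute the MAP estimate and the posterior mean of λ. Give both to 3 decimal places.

Σ times = 34.5. Posterior: Gamma(shape = 6.0+8 = 14.0, rate = 5.2+34.5 = 39.7).
Mode = (α−1)/β = 13.0/39.7 = 0.327.
Mean = α/β = 14.0/39.7 = 0.353.

MAP estimate = 0.327, posterior mean = 0.353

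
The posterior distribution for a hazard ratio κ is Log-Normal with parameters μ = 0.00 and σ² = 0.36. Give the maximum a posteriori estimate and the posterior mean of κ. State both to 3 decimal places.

Mode = exp(μ − σ²) = exp(-0.36) = 0.698.
Mean = exp(μ + σ²/2) = exp(0.180) = 1.197.

MAP = 0.698, posterior mean = 1.197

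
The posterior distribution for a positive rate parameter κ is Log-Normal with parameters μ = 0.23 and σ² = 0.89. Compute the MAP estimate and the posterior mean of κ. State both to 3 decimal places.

Mode = exp(μ − σ²) = exp(-0.66) = 0.517.
Mean = exp(μ + σ²/2) = exp(0.675) = 1.964.
Right-skewed posterior ⇒ mode < mean.

MAP: 0.517. Posterior mean: 1.964.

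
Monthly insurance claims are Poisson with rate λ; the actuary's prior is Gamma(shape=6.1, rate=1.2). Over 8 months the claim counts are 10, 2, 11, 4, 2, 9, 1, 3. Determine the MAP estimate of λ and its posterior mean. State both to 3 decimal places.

MAP estimate = 5.120, posterior mean = 5.228

Σ counts = 42. Posterior: Gamma(shape = 6.1+42 = 48.1, rate = 1.2+8 = 9.2).
Mode = (α−1)/β = 47.1/9.2 = 5.120.
Mean = α/β = 48.1/9.2 = 5.228.
Mean > mode: the posterior has a right tail.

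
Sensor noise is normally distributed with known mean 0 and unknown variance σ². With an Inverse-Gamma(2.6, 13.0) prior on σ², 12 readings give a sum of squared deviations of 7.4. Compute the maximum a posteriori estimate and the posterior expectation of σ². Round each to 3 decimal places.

σ²_MAP = 1.740, E[σ²|data] = 2.197

Posterior: Inverse-Gamma(shape = 2.6+12/2 = 8.6, scale = 13.0+7.4/2 = 16.7).
Mode = β/(α+1) = 16.7/9.6 = 1.740.
Mean = β/(α−1) = 16.7/7.6 = 2.197.
The mean is pulled above the mode by the posterior's right skew.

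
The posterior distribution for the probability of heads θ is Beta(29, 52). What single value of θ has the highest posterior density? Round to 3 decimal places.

Mode = (29−1)/(29+52−2) = 28/79 = 0.354.
Mean = 29/(29+52) = 29/81 = 0.358.
This is the posterior mode — the MAP estimate.

0.354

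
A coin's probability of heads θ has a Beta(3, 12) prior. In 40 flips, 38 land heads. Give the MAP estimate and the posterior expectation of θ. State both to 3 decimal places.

MAP = 0.755, posterior mean = 0.745

Posterior: Beta(3+38, 12+2) = Beta(41, 14).
Mode = (41−1)/(41+14−2) = 40/53 = 0.755.
Mean = 41/(41+14) = 41/55 = 0.745.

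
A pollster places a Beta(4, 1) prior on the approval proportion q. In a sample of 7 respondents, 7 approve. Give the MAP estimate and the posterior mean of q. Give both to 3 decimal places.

MAP estimate = 1.000, posterior mean = 0.917

Posterior: Beta(4+7, 1+0) = Beta(11, 1).
Since β = 1 ≤ 1 and α > 1, the Beta density is monotone increasing on [0,1]; the mode is at 1.
Mean = 11/(11+1) = 0.917.
The mean is pulled below the mode by the posterior's left skew.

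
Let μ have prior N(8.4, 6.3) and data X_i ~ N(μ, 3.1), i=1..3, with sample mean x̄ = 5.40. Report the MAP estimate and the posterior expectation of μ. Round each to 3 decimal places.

Posterior for μ is Normal. Precision-weighted mean: (1/6.3·8.4 + 3/3.1·5.40) / (1/6.3 + 3/3.1) = 5.823.
A Normal posterior is symmetric, so mode = mean.

MAP estimate = 5.823, posterior expectation = 5.823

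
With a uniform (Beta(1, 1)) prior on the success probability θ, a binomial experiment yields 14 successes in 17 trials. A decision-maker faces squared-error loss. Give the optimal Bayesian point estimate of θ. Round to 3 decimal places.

0.789

Posterior: Beta(1+14, 1+3) = Beta(15, 4).
Mode = (15−1)/(15+4−2) = 14/17 = 0.824.
With a flat prior the MAP equals the MLE, 14/17.
Mean = 15/(15+4) = 15/19 = 0.789.
Squared-error loss ⇒ the optimal estimator is the posterior mean.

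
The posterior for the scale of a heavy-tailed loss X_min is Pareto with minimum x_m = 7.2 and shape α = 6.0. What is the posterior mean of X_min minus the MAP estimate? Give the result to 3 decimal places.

The Pareto density is strictly decreasing on [x_m, ∞), so the mode is x_m = 7.200.
Mean = α·x_m/(α−1) = 6.0·7.2/5.0 = 8.640.
Difference = 8.640 − 7.200 = 1.440.

1.440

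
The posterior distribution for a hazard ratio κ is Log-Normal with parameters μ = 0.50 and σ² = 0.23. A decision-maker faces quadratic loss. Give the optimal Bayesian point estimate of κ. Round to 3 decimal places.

Mode = exp(μ − σ²) = exp(0.27) = 1.310.
Mean = exp(μ + σ²/2) = exp(0.615) = 1.850.
Quadratic loss ⇒ the optimal estimator is the posterior mean.

1.850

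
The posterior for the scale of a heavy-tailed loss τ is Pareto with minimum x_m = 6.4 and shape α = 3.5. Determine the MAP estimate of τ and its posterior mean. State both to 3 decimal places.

MAP = 6.400; posterior mean = 8.960

The Pareto density is strictly decreasing on [x_m, ∞), so the mode is x_m = 6.400.
Mean = α·x_m/(α−1) = 3.5·6.4/2.5 = 8.960.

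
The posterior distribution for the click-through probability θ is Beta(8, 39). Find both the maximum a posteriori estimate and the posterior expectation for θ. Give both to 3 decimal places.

MAP: 0.156. Posterior mean: 0.170.

Mode = (8−1)/(8+39−2) = 7/45 = 0.156.
Mean = 8/(8+39) = 8/47 = 0.170.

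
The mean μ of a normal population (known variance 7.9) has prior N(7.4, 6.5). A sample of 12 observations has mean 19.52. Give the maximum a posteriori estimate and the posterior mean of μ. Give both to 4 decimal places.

MAP: 18.4054. Posterior mean: 18.4054.

Posterior for μ is Normal. Precision-weighted mean: (1/6.5·7.4 + 12/7.9·19.52) / (1/6.5 + 12/7.9) = 18.4054.
A Normal posterior is symmetric, so mode = mean.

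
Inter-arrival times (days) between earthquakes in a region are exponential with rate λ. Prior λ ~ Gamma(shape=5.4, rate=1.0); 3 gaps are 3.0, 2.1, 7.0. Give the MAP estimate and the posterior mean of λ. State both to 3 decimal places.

MAP = 0.565, posterior mean = 0.641

Σ times = 12.1. Posterior: Gamma(shape = 5.4+3 = 8.4, rate = 1.0+12.1 = 13.1).
Mode = (α−1)/β = 7.4/13.1 = 0.565.
Mean = α/β = 8.4/13.1 = 0.641.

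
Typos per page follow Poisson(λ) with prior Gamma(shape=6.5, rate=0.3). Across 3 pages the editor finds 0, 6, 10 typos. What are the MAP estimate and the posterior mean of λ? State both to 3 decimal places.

Σ counts = 16. Posterior: Gamma(shape = 6.5+16 = 22.5, rate = 0.3+3 = 3.3).
Mode = (α−1)/β = 21.5/3.3 = 6.515.
Mean = α/β = 22.5/3.3 = 6.818.

λ_MAP = 6.515, E[λ|data] = 6.818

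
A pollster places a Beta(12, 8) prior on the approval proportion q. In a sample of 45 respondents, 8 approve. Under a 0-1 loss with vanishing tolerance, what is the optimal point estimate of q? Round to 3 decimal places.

Posterior: Beta(12+8, 8+37) = Beta(20, 45).
Mode = (20−1)/(20+45−2) = 19/63 = 0.302.
Mean = 20/(20+45) = 20/65 = 0.308.
This is the posterior mode — the MAP estimate.

0.302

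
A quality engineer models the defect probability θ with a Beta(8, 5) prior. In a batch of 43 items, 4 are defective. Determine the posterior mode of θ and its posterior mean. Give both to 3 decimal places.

Posterior: Beta(8+4, 5+39) = Beta(12, 44).
Mode = (12−1)/(12+44−2) = 11/54 = 0.204.
Mean = 12/(12+44) = 12/56 = 0.214.
Right-skewed posterior ⇒ mode < mean.

MAP: 0.204. Posterior mean: 0.214.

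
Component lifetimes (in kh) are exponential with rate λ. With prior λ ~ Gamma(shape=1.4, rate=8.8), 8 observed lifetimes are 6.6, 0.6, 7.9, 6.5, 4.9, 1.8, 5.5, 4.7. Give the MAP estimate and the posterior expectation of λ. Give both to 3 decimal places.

Σ times = 38.5. Posterior: Gamma(shape = 1.4+8 = 9.4, rate = 8.8+38.5 = 47.3).
Mode = (α−1)/β = 8.4/47.3 = 0.178.
Mean = α/β = 9.4/47.3 = 0.199.

MAP: 0.178. Posterior mean: 0.199.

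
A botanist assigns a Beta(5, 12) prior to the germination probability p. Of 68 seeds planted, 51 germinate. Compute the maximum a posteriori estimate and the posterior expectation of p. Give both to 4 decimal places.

MAP: 0.6627. Posterior mean: 0.6588.

Posterior: Beta(5+51, 12+17) = Beta(56, 29).
Mode = (56−1)/(56+29−2) = 55/83 = 0.6627.
Mean = 56/(56+29) = 56/85 = 0.6588.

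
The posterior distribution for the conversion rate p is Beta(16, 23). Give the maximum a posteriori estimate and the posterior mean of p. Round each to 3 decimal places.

MAP = 0.405, posterior mean = 0.410

Mode = (16−1)/(16+23−2) = 15/37 = 0.405.
Mean = 16/(16+23) = 16/39 = 0.410.
The mean is pulled above the mode by the posterior's right skew.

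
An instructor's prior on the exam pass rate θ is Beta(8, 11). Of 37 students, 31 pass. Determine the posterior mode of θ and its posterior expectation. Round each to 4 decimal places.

Posterior: Beta(8+31, 11+6) = Beta(39, 17).
Mode = (39−1)/(39+17−2) = 38/54 = 0.7037.
Mean = 39/(39+17) = 39/56 = 0.6964.
Left-skewed posterior ⇒ mean < mode.

posterior mode = 0.7037, posterior expectation = 0.6964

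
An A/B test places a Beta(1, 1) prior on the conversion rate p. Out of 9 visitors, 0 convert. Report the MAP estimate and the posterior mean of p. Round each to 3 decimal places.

Posterior: Beta(1+0, 1+9) = Beta(1, 10).
Since α = 1 ≤ 1 and β > 1, the Beta density is monotone decreasing on [0,1]; the mode is at 0.
Mean = 1/(1+10) = 0.091.

MAP = 0.000, posterior mean = 0.091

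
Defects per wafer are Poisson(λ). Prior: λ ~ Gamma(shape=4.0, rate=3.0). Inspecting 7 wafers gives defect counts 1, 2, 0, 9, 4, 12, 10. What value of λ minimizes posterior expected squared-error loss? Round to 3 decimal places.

Σ counts = 38. Posterior: Gamma(shape = 4.0+38 = 42.0, rate = 3.0+7 = 10.0).
Mode = (α−1)/β = 41.0/10.0 = 4.100.
Mean = α/β = 42.0/10.0 = 4.200.
Squared-error loss ⇒ the optimal estimator is the posterior mean.

4.200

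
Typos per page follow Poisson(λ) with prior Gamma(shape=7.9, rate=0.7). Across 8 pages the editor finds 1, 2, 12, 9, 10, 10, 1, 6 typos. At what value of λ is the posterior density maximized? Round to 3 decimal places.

6.655

Σ counts = 51. Posterior: Gamma(shape = 7.9+51 = 58.9, rate = 0.7+8 = 8.7).
Mode = (α−1)/β = 57.9/8.7 = 6.655.
Mean = α/β = 58.9/8.7 = 6.770.
This is the posterior mode — the MAP estimate.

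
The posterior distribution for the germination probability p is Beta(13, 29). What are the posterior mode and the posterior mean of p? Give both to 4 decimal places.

posterior mode = 0.3000, posterior mean = 0.3095

Mode = (13−1)/(13+29−2) = 12/40 = 0.3000.
Mean = 13/(13+29) = 13/42 = 0.3095.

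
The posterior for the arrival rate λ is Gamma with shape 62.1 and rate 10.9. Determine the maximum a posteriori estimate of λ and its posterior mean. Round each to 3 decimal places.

MAP = 5.606; posterior mean = 5.697

Mode = (α−1)/β = 61.1/10.9 = 5.606.
Mean = α/β = 62.1/10.9 = 5.697.
The mean is pulled above the mode by the posterior's right skew.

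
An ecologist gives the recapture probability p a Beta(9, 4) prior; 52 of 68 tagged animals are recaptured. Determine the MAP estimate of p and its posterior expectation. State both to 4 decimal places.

Posterior: Beta(9+52, 4+16) = Beta(61, 20).
Mode = (61−1)/(61+20−2) = 60/79 = 0.7595.
Mean = 61/(61+20) = 61/81 = 0.7531.

MAP estimate = 0.7595, posterior expectation = 0.7531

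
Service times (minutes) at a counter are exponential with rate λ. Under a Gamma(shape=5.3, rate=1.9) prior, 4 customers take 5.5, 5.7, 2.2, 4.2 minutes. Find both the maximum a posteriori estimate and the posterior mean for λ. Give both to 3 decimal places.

maximum a posteriori estimate = 0.426, posterior mean = 0.477

Σ times = 17.6. Posterior: Gamma(shape = 5.3+4 = 9.3, rate = 1.9+17.6 = 19.5).
Mode = (α−1)/β = 8.3/19.5 = 0.426.
Mean = α/β = 9.3/19.5 = 0.477.
The mean is pulled above the mode by the posterior's right skew.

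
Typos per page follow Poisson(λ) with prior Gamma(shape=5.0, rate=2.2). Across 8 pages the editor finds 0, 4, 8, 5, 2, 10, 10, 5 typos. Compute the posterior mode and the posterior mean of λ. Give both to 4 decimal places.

Σ counts = 44. Posterior: Gamma(shape = 5.0+44 = 49.0, rate = 2.2+8 = 10.2).
Mode = (α−1)/β = 48.0/10.2 = 4.7059.
Mean = α/β = 49.0/10.2 = 4.8039.
The posterior is right-skewed, so the mean exceeds the mode.

posterior mode = 4.7059, posterior mean = 4.8039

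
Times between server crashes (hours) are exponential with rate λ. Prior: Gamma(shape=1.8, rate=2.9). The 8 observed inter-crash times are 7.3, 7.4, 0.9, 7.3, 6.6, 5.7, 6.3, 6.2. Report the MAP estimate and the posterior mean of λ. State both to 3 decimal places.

MAP estimate = 0.174, posterior mean = 0.194

Σ times = 47.7. Posterior: Gamma(shape = 1.8+8 = 9.8, rate = 2.9+47.7 = 50.6).
Mode = (α−1)/β = 8.8/50.6 = 0.174.
Mean = α/β = 9.8/50.6 = 0.194.
The mean is pulled above the mode by the posterior's right skew.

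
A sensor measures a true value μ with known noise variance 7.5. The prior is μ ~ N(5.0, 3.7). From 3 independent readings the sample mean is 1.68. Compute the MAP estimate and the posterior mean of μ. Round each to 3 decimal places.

Posterior for μ is Normal. Precision-weighted mean: (1/3.7·5.0 + 3/7.5·1.68) / (1/3.7 + 3/7.5) = 3.019.
A Normal posterior is symmetric, so mode = mean.

MAP = 3.019, posterior mean = 3.019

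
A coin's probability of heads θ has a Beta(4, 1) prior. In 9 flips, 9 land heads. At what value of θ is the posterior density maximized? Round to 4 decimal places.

Posterior: Beta(4+9, 1+0) = Beta(13, 1).
Since β = 1 ≤ 1 and α > 1, the Beta density is monotone increasing on [0,1]; the mode is at 1.
Mean = 13/(13+1) = 0.9286.
This is the posterior mode — the MAP estimate.

1.0000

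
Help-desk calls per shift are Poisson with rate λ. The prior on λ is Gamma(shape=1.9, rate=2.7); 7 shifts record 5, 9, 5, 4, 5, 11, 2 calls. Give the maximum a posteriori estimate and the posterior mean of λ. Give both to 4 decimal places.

MAP: 4.3196. Posterior mean: 4.4227.

Σ counts = 41. Posterior: Gamma(shape = 1.9+41 = 42.9, rate = 2.7+7 = 9.7).
Mode = (α−1)/β = 41.9/9.7 = 4.3196.
Mean = α/β = 42.9/9.7 = 4.4227.
Right-skewed posterior ⇒ mode < mean.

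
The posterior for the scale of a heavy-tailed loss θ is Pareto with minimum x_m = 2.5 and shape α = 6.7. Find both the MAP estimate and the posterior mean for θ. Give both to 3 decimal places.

The Pareto density is strictly decreasing on [x_m, ∞), so the mode is x_m = 2.500.
Mean = α·x_m/(α−1) = 6.7·2.5/5.7 = 2.939.

MAP = 2.500; posterior mean = 2.939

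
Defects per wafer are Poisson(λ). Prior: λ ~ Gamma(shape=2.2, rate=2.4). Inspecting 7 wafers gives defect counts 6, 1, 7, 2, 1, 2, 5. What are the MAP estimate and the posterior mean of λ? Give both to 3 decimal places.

MAP = 2.681, posterior mean = 2.787

Σ counts = 24. Posterior: Gamma(shape = 2.2+24 = 26.2, rate = 2.4+7 = 9.4).
Mode = (α−1)/β = 25.2/9.4 = 2.681.
Mean = α/β = 26.2/9.4 = 2.787.
Mean > mode: the posterior has a right tail.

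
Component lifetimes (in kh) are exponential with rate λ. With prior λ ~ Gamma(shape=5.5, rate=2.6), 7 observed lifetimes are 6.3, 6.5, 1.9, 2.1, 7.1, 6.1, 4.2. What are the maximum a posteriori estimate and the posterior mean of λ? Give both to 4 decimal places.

Σ times = 34.2. Posterior: Gamma(shape = 5.5+7 = 12.5, rate = 2.6+34.2 = 36.8).
Mode = (α−1)/β = 11.5/36.8 = 0.3125.
Mean = α/β = 12.5/36.8 = 0.3397.
The posterior is right-skewed, so the mean exceeds the mode.

λ_MAP = 0.3125, E[λ|data] = 0.3397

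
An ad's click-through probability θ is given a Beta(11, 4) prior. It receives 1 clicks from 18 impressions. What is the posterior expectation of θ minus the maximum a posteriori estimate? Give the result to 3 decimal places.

0.009

Posterior: Beta(11+1, 4+17) = Beta(12, 21).
Mode = (12−1)/(12+21−2) = 11/31 = 0.355.
Mean = 12/(12+21) = 12/33 = 0.364.
Difference = 0.364 − 0.355 = 0.009.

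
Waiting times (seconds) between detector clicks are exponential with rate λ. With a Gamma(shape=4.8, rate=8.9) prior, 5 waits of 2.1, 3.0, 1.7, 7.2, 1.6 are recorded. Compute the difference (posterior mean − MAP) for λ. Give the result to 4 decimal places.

0.0408

Σ times = 15.6. Posterior: Gamma(shape = 4.8+5 = 9.8, rate = 8.9+15.6 = 24.5).
Mode = (α−1)/β = 8.8/24.5 = 0.3592.
Mean = α/β = 9.8/24.5 = 0.4000.
Difference = 0.4000 − 0.3592 = 0.0408.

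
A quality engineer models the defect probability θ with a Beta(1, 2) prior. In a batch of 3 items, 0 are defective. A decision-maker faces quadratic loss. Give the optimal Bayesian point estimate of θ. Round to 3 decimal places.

0.167

Posterior: Beta(1+0, 2+3) = Beta(1, 5).
Since α = 1 ≤ 1 and β > 1, the Beta density is monotone decreasing on [0,1]; the mode is at 0.
Mean = 1/(1+5) = 0.167.
Quadratic loss ⇒ the optimal estimator is the posterior mean.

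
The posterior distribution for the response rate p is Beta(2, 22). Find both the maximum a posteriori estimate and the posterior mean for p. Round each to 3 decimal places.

maximum a posteriori estimate = 0.045, posterior mean = 0.083

Mode = (2−1)/(2+22−2) = 1/22 = 0.045.
Mean = 2/(2+22) = 2/24 = 0.083.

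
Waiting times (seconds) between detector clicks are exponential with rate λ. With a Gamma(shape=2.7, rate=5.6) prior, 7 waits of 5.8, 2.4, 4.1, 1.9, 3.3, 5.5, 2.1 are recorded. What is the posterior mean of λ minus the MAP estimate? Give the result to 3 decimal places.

0.033

Σ times = 25.1. Posterior: Gamma(shape = 2.7+7 = 9.7, rate = 5.6+25.1 = 30.7).
Mode = (α−1)/β = 8.7/30.7 = 0.283.
Mean = α/β = 9.7/30.7 = 0.316.
Difference = 0.316 − 0.283 = 0.033.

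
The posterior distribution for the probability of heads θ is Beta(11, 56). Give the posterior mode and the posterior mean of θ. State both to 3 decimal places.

MAP = 0.154, posterior mean = 0.164

Mode = (11−1)/(11+56−2) = 10/65 = 0.154.
Mean = 11/(11+56) = 11/67 = 0.164.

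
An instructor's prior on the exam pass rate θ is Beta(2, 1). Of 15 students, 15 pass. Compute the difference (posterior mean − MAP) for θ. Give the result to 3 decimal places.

-0.056

Posterior: Beta(2+15, 1+0) = Beta(17, 1).
Since β = 1 ≤ 1 and α > 1, the Beta density is monotone increasing on [0,1]; the mode is at 1.
Mean = 17/(17+1) = 0.944.
Difference = 0.944 − 1.000 = -0.056.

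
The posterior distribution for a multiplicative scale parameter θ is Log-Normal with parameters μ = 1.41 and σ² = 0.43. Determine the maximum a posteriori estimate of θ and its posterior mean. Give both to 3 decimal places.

Mode = exp(μ − σ²) = exp(0.98) = 2.664.
Mean = exp(μ + σ²/2) = exp(1.625) = 5.078.
The posterior is right-skewed, so the mean exceeds the mode.

maximum a posteriori estimate = 2.664, posterior mean = 5.078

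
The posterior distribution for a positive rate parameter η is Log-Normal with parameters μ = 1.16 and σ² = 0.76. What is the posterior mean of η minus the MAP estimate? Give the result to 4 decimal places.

3.1728

Mode = exp(μ − σ²) = exp(0.40) = 1.4918.
Mean = exp(μ + σ²/2) = exp(1.540) = 4.6646.
Difference = 4.6646 − 1.4918 = 3.1728.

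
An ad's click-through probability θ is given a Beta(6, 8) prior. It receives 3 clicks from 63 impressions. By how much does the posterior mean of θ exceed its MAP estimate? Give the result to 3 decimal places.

0.010

Posterior: Beta(6+3, 8+60) = Beta(9, 68).
Mode = (9−1)/(9+68−2) = 8/75 = 0.107.
Mean = 9/(9+68) = 9/77 = 0.117.
Difference = 0.117 − 0.107 = 0.010.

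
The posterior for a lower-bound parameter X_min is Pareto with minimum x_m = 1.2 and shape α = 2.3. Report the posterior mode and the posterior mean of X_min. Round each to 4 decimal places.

X_min_MAP = 1.2000, E[X_min|data] = 2.1231

The Pareto density is strictly decreasing on [x_m, ∞), so the mode is x_m = 1.2000.
Mean = α·x_m/(α−1) = 2.3·1.2/1.3 = 2.1231.
Mean > mode: the posterior has a right tail.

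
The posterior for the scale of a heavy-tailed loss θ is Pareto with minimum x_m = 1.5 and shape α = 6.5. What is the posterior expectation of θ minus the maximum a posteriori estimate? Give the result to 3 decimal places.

0.273

The Pareto density is strictly decreasing on [x_m, ∞), so the mode is x_m = 1.500.
Mean = α·x_m/(α−1) = 6.5·1.5/5.5 = 1.773.
Difference = 1.773 − 1.500 = 0.273.
Right-skewed posterior ⇒ mode < mean.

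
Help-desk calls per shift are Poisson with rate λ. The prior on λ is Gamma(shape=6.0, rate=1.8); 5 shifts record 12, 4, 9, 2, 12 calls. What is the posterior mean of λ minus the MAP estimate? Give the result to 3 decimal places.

0.147

Σ counts = 39. Posterior: Gamma(shape = 6.0+39 = 45.0, rate = 1.8+5 = 6.8).
Mode = (α−1)/β = 44.0/6.8 = 6.471.
Mean = α/β = 45.0/6.8 = 6.618.
Difference = 6.618 − 6.471 = 0.147.
The posterior is right-skewed, so the mean exceeds the mode.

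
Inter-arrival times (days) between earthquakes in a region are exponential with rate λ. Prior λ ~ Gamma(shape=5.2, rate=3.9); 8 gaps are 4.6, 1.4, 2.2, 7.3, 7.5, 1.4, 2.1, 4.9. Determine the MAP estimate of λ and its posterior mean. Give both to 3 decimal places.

Σ times = 31.4. Posterior: Gamma(shape = 5.2+8 = 13.2, rate = 3.9+31.4 = 35.3).
Mode = (α−1)/β = 12.2/35.3 = 0.346.
Mean = α/β = 13.2/35.3 = 0.374.

MAP estimate = 0.346, posterior mean = 0.374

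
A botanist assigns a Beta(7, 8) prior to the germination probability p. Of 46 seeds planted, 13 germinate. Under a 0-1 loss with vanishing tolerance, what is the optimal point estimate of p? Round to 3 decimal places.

Posterior: Beta(7+13, 8+33) = Beta(20, 41).
Mode = (20−1)/(20+41−2) = 19/59 = 0.322.
Mean = 20/(20+41) = 20/61 = 0.328.
This is the posterior mode — the MAP estimate.

0.322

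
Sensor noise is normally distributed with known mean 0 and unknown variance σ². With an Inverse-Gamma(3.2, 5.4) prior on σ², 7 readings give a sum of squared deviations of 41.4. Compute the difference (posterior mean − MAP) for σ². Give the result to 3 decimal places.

1.189

Posterior: Inverse-Gamma(shape = 3.2+7/2 = 6.7, scale = 5.4+41.4/2 = 26.1).
Mode = β/(α+1) = 26.1/7.7 = 3.390.
Mean = β/(α−1) = 26.1/5.7 = 4.579.
Difference = 4.579 − 3.390 = 1.189.
The posterior is right-skewed, so the mean exceeds the mode.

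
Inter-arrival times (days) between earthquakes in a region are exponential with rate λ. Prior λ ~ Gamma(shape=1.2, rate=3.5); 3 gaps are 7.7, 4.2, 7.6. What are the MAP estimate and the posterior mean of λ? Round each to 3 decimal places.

MAP = 0.139, posterior mean = 0.183

Σ times = 19.5. Posterior: Gamma(shape = 1.2+3 = 4.2, rate = 3.5+19.5 = 23.0).
Mode = (α−1)/β = 3.2/23.0 = 0.139.
Mean = α/β = 4.2/23.0 = 0.183.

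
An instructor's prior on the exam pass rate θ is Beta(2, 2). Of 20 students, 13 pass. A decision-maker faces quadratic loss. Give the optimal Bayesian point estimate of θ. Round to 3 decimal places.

Posterior: Beta(2+13, 2+7) = Beta(15, 9).
Mode = (15−1)/(15+9−2) = 14/22 = 0.636.
Mean = 15/(15+9) = 15/24 = 0.625.
Quadratic loss ⇒ the optimal estimator is the posterior mean.

0.625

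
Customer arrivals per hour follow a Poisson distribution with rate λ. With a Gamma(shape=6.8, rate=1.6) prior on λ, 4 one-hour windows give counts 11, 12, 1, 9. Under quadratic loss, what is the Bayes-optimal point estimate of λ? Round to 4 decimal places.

Σ counts = 33. Posterior: Gamma(shape = 6.8+33 = 39.8, rate = 1.6+4 = 5.6).
Mode = (α−1)/β = 38.8/5.6 = 6.9286.
Mean = α/β = 39.8/5.6 = 7.1071.
Quadratic loss ⇒ the optimal estimator is the posterior mean.

7.1071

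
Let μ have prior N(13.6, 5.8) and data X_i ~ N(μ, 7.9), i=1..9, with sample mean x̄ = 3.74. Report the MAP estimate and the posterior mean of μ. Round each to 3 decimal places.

Posterior for μ is Normal. Precision-weighted mean: (1/5.8·13.6 + 9/7.9·3.74) / (1/5.8 + 9/7.9) = 5.036.
A Normal posterior is symmetric, so mode = mean.

MAP: 5.036. Posterior mean: 5.036.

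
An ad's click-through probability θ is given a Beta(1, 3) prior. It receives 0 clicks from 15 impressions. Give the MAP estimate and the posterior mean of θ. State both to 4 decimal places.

Posterior: Beta(1+0, 3+15) = Beta(1, 18).
Since α = 1 ≤ 1 and β > 1, the Beta density is monotone decreasing on [0,1]; the mode is at 0.
Mean = 1/(1+18) = 0.0526.

MAP: 0.0000. Posterior mean: 0.0526.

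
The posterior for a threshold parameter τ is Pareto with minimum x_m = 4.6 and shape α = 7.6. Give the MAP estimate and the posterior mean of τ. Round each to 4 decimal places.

The Pareto density is strictly decreasing on [x_m, ∞), so the mode is x_m = 4.6000.
Mean = α·x_m/(α−1) = 7.6·4.6/6.6 = 5.2970.
Right-skewed posterior ⇒ mode < mean.

MAP: 4.6000. Posterior mean: 5.2970.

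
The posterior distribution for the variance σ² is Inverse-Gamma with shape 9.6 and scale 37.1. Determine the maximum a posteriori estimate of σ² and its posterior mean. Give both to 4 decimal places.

maximum a posteriori estimate = 3.5000, posterior mean = 4.3140

Mode = β/(α+1) = 37.1/10.6 = 3.5000.
Mean = β/(α−1) = 37.1/8.6 = 4.3140.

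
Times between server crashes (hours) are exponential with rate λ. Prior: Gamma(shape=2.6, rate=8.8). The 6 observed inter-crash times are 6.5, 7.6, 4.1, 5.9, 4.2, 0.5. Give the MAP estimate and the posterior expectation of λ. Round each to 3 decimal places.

MAP = 0.202; posterior mean = 0.229

Σ times = 28.8. Posterior: Gamma(shape = 2.6+6 = 8.6, rate = 8.8+28.8 = 37.6).
Mode = (α−1)/β = 7.6/37.6 = 0.202.
Mean = α/β = 8.6/37.6 = 0.229.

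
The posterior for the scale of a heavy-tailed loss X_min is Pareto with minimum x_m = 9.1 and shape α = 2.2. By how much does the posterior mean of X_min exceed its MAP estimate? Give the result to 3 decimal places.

The Pareto density is strictly decreasing on [x_m, ∞), so the mode is x_m = 9.100.
Mean = α·x_m/(α−1) = 2.2·9.1/1.2 = 16.683.
Difference = 16.683 − 9.100 = 7.583.

7.583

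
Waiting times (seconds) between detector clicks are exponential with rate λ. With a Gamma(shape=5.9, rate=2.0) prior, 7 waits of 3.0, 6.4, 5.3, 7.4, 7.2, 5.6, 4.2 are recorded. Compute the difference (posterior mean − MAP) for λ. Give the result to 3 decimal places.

Σ times = 39.1. Posterior: Gamma(shape = 5.9+7 = 12.9, rate = 2.0+39.1 = 41.1).
Mode = (α−1)/β = 11.9/41.1 = 0.290.
Mean = α/β = 12.9/41.1 = 0.314.
Difference = 0.314 − 0.290 = 0.024.

0.024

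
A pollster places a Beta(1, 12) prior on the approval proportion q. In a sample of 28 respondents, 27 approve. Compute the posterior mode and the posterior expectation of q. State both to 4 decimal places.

posterior mode = 0.6923, posterior expectation = 0.6829

Posterior: Beta(1+27, 12+1) = Beta(28, 13).
Mode = (28−1)/(28+13−2) = 27/39 = 0.6923.
Mean = 28/(28+13) = 28/41 = 0.6829.
The mean is pulled below the mode by the posterior's left skew.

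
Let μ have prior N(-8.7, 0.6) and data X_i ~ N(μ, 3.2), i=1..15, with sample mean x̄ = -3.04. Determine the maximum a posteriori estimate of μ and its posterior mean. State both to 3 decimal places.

MAP = -4.525; posterior mean = -4.525

Posterior for μ is Normal. Precision-weighted mean: (1/0.6·-8.7 + 15/3.2·-3.04) / (1/0.6 + 15/3.2) = -4.525.
A Normal posterior is symmetric, so mode = mean.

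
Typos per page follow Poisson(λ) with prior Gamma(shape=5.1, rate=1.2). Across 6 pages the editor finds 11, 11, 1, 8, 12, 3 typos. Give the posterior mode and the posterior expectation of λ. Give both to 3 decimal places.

posterior mode = 6.958, posterior expectation = 7.097

Σ counts = 46. Posterior: Gamma(shape = 5.1+46 = 51.1, rate = 1.2+6 = 7.2).
Mode = (α−1)/β = 50.1/7.2 = 6.958.
Mean = α/β = 51.1/7.2 = 7.097.
The posterior is right-skewed, so the mean exceeds the mode.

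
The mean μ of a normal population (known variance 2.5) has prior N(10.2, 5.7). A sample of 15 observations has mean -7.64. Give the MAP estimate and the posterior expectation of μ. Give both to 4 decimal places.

Posterior for μ is Normal. Precision-weighted mean: (1/5.7·10.2 + 15/2.5·-7.64) / (1/5.7 + 15/2.5) = -7.1332.
A Normal posterior is symmetric, so mode = mean.

MAP = -7.1332; posterior mean = -7.1332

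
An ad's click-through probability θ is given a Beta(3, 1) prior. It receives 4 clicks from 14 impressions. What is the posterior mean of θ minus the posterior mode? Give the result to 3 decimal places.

Posterior: Beta(3+4, 1+10) = Beta(7, 11).
Mode = (7−1)/(7+11−2) = 6/16 = 0.375.
Mean = 7/(7+11) = 7/18 = 0.389.
Difference = 0.389 − 0.375 = 0.014.

0.014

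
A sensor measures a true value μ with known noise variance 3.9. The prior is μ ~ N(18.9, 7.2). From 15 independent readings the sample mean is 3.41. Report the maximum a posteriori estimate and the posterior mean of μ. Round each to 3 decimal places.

Posterior for μ is Normal. Precision-weighted mean: (1/7.2·18.9 + 15/3.9·3.41) / (1/7.2 + 15/3.9) = 3.950.
A Normal posterior is symmetric, so mode = mean.

MAP: 3.950. Posterior mean: 3.950.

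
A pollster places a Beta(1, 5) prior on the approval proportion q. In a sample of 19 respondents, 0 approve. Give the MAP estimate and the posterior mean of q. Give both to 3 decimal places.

q_MAP = 0.000, E[q|data] = 0.040

Posterior: Beta(1+0, 5+19) = Beta(1, 24).
Since α = 1 ≤ 1 and β > 1, the Beta density is monotone decreasing on [0,1]; the mode is at 0.
Mean = 1/(1+24) = 0.040.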